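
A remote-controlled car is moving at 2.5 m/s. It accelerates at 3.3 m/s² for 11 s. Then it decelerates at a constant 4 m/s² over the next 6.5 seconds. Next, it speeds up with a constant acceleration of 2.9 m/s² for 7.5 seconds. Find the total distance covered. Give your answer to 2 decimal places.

572.41 m

Phase 1 (accelerating): v₀ = 2.50 m/s, a = 3.3 m/s².
v = v₀ + at = 2.50 + (3.3)(11) = 38.8 m/s
Δx = v₀t + ½at² = 2.50·11 + 0.5·3.3·11² = 227 m

Phase 2 (decelerating): v₀ = 38.8 m/s, a = -4 m/s².
v = v₀ + at = 38.8 + (-4)(6.5) = 12.8 m/s
Δx = v₀t + ½at² = 38.8·6.5 + 0.5·-4·6.5² = 168 m

Phase 3 (accelerating): v₀ = 12.8 m/s, a = 2.9 m/s².
v = v₀ + at = 12.8 + (2.9)(7.5) = 34.5 m/s
Δx = v₀t + ½at² = 12.8·7.5 + 0.5·2.9·7.5² = 178 m
Total distance = 227 + 168 + 178 = 572 m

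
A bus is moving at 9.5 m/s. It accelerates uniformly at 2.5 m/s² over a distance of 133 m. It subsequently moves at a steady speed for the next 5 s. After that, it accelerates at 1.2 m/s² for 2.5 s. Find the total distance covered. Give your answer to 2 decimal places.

342.86 m

Phase 1 (accelerating): v₀ = 9.50 m/s, a = 2.5 m/s².
v² = v₀² + 2aΔx = 9.50² + 2·2.5·133 = 755 → v = 27.5 m/s
t = (v − v₀)/a = (27.5 − 9.50)/2.5 = 7.19 s

Phase 2 (constant speed): v₀ = 27.5 m/s, a = 0 m/s².
v = v₀ + at = 27.5 + (0)(5) = 27.5 m/s
Δx = v₀t + ½at² = 27.5·5 + 0.5·0·5² = 137 m

Phase 3 (accelerating): v₀ = 27.5 m/s, a = 1.2 m/s².
v = v₀ + at = 27.5 + (1.2)(2.5) = 30.5 m/s
Δx = v₀t + ½at² = 27.5·2.5 + 0.5·1.2·2.5² = 72.5 m
Total distance = 133 + 137 + 72.5 = 343 m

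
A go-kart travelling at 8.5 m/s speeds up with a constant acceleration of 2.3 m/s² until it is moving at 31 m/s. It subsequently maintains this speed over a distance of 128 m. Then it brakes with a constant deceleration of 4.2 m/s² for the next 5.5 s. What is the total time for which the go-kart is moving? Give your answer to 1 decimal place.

19.4 s

Phase 1 (accelerating): v₀ = 8.50 m/s, a = 2.3 m/s².
v = v₀ + at → t = (31 − 8.50) / 2.3 = 9.78 s
v² = v₀² + 2aΔx → Δx = (31² − 8.50²)/(2·2.3) = 193 m

Phase 2 (constant speed): v₀ = 31.0 m/s, a = 0 m/s².
Constant speed: t = d/v = 128/31.0 = 4.13 s

Phase 3 (decelerating): v₀ = 31.0 m/s, a = -4.2 m/s².
v = v₀ + at = 31.0 + (-4.2)(5.5) = 7.90 m/s
Δx = v₀t + ½at² = 31.0·5.5 + 0.5·-4.2·5.5² = 107 m
Total time = 9.78 + 4.13 + 5.50 = 19.4 s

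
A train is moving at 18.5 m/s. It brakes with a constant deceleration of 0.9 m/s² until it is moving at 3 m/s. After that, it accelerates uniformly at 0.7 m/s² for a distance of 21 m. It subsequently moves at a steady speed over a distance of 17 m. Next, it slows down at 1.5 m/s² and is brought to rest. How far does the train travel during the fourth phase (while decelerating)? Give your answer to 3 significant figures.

Phase 1 (decelerating): v₀ = 18.5 m/s, a = -0.9 m/s².
v = v₀ + at → t = (3 − 18.5) / -0.9 = 17.2 s
v² = v₀² + 2aΔx → Δx = (3² − 18.5²)/(2·-0.9) = 185 m

Phase 2 (accelerating): v₀ = 3.00 m/s, a = 0.7 m/s².
v² = v₀² + 2aΔx = 3.00² + 2·0.7·21 = 38.4 → v = 6.20 m/s
t = (v − v₀)/a = (6.20 − 3.00)/0.7 = 4.57 s

Phase 3 (constant speed): v₀ = 6.20 m/s, a = 0 m/s².
Constant speed: t = d/v = 17/6.20 = 2.74 s

Phase 4 (decelerating): v₀ = 6.20 m/s, a = -1.5 m/s².
v = v₀ + at → t = (0 − 6.20) / -1.5 = 4.13 s
v² = v₀² + 2aΔx → Δx = (0² − 6.20²)/(2·-1.5) = 12.8 m
Distance in phase 4 = 12.8 m

12.8 m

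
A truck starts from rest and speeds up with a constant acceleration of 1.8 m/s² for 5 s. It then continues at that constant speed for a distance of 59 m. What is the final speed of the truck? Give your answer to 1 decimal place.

9.0 m/s

Phase 1 (accelerating): v₀ = 0 m/s, a = 1.8 m/s².
v = v₀ + at = 0 + (1.8)(5) = 9.00 m/s
Δx = v₀t + ½at² = 0·5 + 0.5·1.8·5² = 22.5 m

Phase 2 (constant speed): v₀ = 9.00 m/s, a = 0 m/s².
Constant speed: t = d/v = 59/9.00 = 6.56 s
Final speed = 9.00 m/s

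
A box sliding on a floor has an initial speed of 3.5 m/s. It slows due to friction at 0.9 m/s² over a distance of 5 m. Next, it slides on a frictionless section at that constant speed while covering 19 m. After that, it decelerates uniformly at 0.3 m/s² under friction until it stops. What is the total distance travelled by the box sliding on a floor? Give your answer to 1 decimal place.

29.4 m

Phase 1 (decelerating): v₀ = 3.50 m/s, a = -0.9 m/s².
v² = v₀² + 2aΔx = 3.50² + 2·-0.9·5 = 3.25 → v = 1.80 m/s
t = (v − v₀)/a = (1.80 − 3.50)/-0.9 = 1.89 s

Phase 2 (constant speed): v₀ = 1.80 m/s, a = 0 m/s².
Constant speed: t = d/v = 19/1.80 = 10.5 s

Phase 3 (decelerating): v₀ = 1.80 m/s, a = -0.3 m/s².
v = v₀ + at → t = (0 − 1.80) / -0.3 = 6.01 s
v² = v₀² + 2aΔx → Δx = (0² − 1.80²)/(2·-0.3) = 5.42 m
Total distance = 5.00 + 19.0 + 5.42 = 29.4 m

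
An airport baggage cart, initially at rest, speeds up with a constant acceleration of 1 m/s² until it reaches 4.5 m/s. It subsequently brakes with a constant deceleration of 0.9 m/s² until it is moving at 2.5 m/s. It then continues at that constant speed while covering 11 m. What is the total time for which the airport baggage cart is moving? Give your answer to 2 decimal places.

11.12 s

Phase 1 (accelerating): v₀ = 0 m/s, a = 1 m/s².
v = v₀ + at → t = (4.5 − 0) / 1 = 4.50 s
v² = v₀² + 2aΔx → Δx = (4.5² − 0²)/(2·1) = 10.1 m

Phase 2 (decelerating): v₀ = 4.50 m/s, a = -0.9 m/s².
v = v₀ + at → t = (2.5 − 4.50) / -0.9 = 2.22 s
v² = v₀² + 2aΔx → Δx = (2.5² − 4.50²)/(2·-0.9) = 7.78 m

Phase 3 (constant speed): v₀ = 2.50 m/s, a = 0 m/s².
Constant speed: t = d/v = 11/2.50 = 4.40 s
Total time = 4.50 + 2.22 + 4.40 = 11.1 s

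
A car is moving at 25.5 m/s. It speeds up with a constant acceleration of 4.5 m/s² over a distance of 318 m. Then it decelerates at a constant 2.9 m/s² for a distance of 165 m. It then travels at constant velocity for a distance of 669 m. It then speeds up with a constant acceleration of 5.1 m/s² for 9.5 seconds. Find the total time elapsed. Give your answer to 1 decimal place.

33.2 s

Phase 1 (accelerating): v₀ = 25.5 m/s, a = 4.5 m/s².
v² = v₀² + 2aΔx = 25.5² + 2·4.5·318 = 3510 → v = 59.3 m/s
t = (v − v₀)/a = (59.3 − 25.5)/4.5 = 7.50 s

Phase 2 (decelerating): v₀ = 59.3 m/s, a = -2.9 m/s².
v² = v₀² + 2aΔx = 59.3² + 2·-2.9·165 = 2560 → v = 50.5 m/s
t = (v − v₀)/a = (50.5 − 59.3)/-2.9 = 3.01 s

Phase 3 (constant speed): v₀ = 50.5 m/s, a = 0 m/s².
Constant speed: t = d/v = 669/50.5 = 13.2 s

Phase 4 (accelerating): v₀ = 50.5 m/s, a = 5.1 m/s².
v = v₀ + at = 50.5 + (5.1)(9.5) = 99.0 m/s
Δx = v₀t + ½at² = 50.5·9.5 + 0.5·5.1·9.5² = 710 m
Total time = 7.50 + 3.01 + 13.2 + 9.50 = 33.2 s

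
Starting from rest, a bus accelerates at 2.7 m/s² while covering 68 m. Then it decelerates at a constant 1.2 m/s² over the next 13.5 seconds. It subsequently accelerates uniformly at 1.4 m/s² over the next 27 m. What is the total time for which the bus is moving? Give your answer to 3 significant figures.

25.0 s

Phase 1 (accelerating): v₀ = 0 m/s, a = 2.7 m/s².
v² = v₀² + 2aΔx = 0² + 2·2.7·68 = 367 → v = 19.2 m/s
t = (v − v₀)/a = (19.2 − 0)/2.7 = 7.10 s

Phase 2 (decelerating): v₀ = 19.2 m/s, a = -1.2 m/s².
v = v₀ + at = 19.2 + (-1.2)(13.5) = 2.96 m/s
Δx = v₀t + ½at² = 19.2·13.5 + 0.5·-1.2·13.5² = 149 m

Phase 3 (accelerating): v₀ = 2.96 m/s, a = 1.4 m/s².
v² = v₀² + 2aΔx = 2.96² + 2·1.4·27 = 84.4 → v = 9.19 m/s
t = (v − v₀)/a = (9.19 − 2.96)/1.4 = 4.45 s
Total time = 7.10 + 13.5 + 4.45 = 25.0 s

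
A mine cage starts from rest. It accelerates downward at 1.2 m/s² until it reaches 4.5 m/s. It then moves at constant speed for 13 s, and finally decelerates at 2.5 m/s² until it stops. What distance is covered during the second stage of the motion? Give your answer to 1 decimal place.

Phase 1 (accelerating): v₀ = 0 m/s, a = 1.2 m/s².
v = v₀ + at → t = (4.5 − 0) / 1.2 = 3.75 s
v² = v₀² + 2aΔx → Δx = (4.5² − 0²)/(2·1.2) = 8.44 m

Phase 2 (constant speed): v₀ = 4.50 m/s, a = 0 m/s².
v = v₀ + at = 4.50 + (0)(13) = 4.50 m/s
Δx = v₀t + ½at² = 4.50·13 + 0.5·0·13² = 58.5 m
Distance in phase 2 = 58.5 m

58.5 m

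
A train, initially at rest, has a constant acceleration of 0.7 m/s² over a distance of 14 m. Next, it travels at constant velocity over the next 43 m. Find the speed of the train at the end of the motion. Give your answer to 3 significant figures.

4.43 m/s

Phase 1 (accelerating): v₀ = 0 m/s, a = 0.7 m/s².
v² = v₀² + 2aΔx = 0² + 2·0.7·14 = 19.6 → v = 4.43 m/s
t = (v − v₀)/a = (4.43 − 0)/0.7 = 6.32 s

Phase 2 (constant speed): v₀ = 4.43 m/s, a = 0 m/s².
Constant speed: t = d/v = 43/4.43 = 9.71 s
Final speed = 4.43 m/s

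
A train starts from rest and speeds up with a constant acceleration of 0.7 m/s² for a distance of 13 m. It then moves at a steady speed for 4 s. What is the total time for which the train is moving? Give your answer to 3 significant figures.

Phase 1 (accelerating): v₀ = 0 m/s, a = 0.7 m/s².
v² = v₀² + 2aΔx = 0² + 2·0.7·13 = 18.2 → v = 4.27 m/s
t = (v − v₀)/a = (4.27 − 0)/0.7 = 6.09 s

Phase 2 (constant speed): v₀ = 4.27 m/s, a = 0 m/s².
v = v₀ + at = 4.27 + (0)(4) = 4.27 m/s
Δx = v₀t + ½at² = 4.27·4 + 0.5·0·4² = 17.1 m
Total time = 6.09 + 4.00 = 10.1 s

10.1 s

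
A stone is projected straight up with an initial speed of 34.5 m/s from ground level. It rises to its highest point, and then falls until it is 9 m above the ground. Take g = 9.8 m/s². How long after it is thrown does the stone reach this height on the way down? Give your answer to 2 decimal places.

6.77 s

Phase 1 (rising): v₀ = 34.5 m/s, a = -9.8 m/s².
v = v₀ + at → t = (0 − 34.5) / -9.8 = 3.52 s
v² = v₀² + 2aΔx → Δx = (0² − 34.5²)/(2·-9.8) = 60.7 m

Phase 2 (falling): v₀ = 0 m/s, a = -9.8 m/s².
Falls 51.7 m from rest: t = √(2·51.7/9.8) = 3.25 s; v = g·t = 31.8 m/s.
Total time = 3.52 + 3.25 = 6.77 s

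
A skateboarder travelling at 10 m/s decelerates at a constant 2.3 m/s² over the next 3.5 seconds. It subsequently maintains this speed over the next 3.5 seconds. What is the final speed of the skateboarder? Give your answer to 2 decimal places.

1.95 m/s

Phase 1 (decelerating): v₀ = 10.0 m/s, a = -2.3 m/s².
v = v₀ + at = 10.0 + (-2.3)(3.5) = 1.95 m/s
Δx = v₀t + ½at² = 10.0·3.5 + 0.5·-2.3·3.5² = 20.9 m

Phase 2 (constant speed): v₀ = 1.95 m/s, a = 0 m/s².
v = v₀ + at = 1.95 + (0)(3.5) = 1.95 m/s
Δx = v₀t + ½at² = 1.95·3.5 + 0.5·0·3.5² = 6.83 m
Final speed = 1.95 m/s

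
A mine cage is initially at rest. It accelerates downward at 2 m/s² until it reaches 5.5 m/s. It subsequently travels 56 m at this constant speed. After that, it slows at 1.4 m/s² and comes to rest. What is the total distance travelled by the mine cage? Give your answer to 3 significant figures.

Phase 1 (accelerating): v₀ = 0 m/s, a = 2 m/s².
v = v₀ + at → t = (5.5 − 0) / 2 = 2.75 s
v² = v₀² + 2aΔx → Δx = (5.5² − 0²)/(2·2) = 7.56 m

Phase 2 (constant speed): v₀ = 5.50 m/s, a = 0 m/s².
Constant speed: t = d/v = 56/5.50 = 10.2 s

Phase 3 (decelerating): v₀ = 5.50 m/s, a = -1.4 m/s².
v = v₀ + at → t = (0 − 5.50) / -1.4 = 3.93 s
v² = v₀² + 2aΔx → Δx = (0² − 5.50²)/(2·-1.4) = 10.8 m
Total distance = 7.56 + 56.0 + 10.8 = 74.4 m

74.4 m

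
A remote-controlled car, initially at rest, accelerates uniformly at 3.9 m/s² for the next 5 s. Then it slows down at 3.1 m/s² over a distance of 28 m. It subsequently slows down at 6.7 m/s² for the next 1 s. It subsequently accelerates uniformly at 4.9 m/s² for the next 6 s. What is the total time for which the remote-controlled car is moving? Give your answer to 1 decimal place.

Phase 1 (accelerating): v₀ = 0 m/s, a = 3.9 m/s².
v = v₀ + at = 0 + (3.9)(5) = 19.5 m/s
Δx = v₀t + ½at² = 0·5 + 0.5·3.9·5² = 48.8 m

Phase 2 (decelerating): v₀ = 19.5 m/s, a = -3.1 m/s².
v² = v₀² + 2aΔx = 19.5² + 2·-3.1·28 = 207 → v = 14.4 m/s
t = (v − v₀)/a = (14.4 − 19.5)/-3.1 = 1.65 s

Phase 3 (decelerating): v₀ = 14.4 m/s, a = -6.7 m/s².
v = v₀ + at = 14.4 + (-6.7)(1) = 7.68 m/s
Δx = v₀t + ½at² = 14.4·1 + 0.5·-6.7·1² = 11.0 m

Phase 4 (accelerating): v₀ = 7.68 m/s, a = 4.9 m/s².
v = v₀ + at = 7.68 + (4.9)(6) = 37.1 m/s
Δx = v₀t + ½at² = 7.68·6 + 0.5·4.9·6² = 134 m
Total time = 5.00 + 1.65 + 1.00 + 6.00 = 13.7 s

13.7 s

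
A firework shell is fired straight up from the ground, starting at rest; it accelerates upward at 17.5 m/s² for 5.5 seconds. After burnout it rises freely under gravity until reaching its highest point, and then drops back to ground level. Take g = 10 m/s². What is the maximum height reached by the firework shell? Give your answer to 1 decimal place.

727.9 m

Phase 1 (powered ascent): v₀ = 0 m/s, a = 17.5 m/s².
v = v₀ + at = 0 + (17.5)(5.5) = 96.2 m/s
Δx = v₀t + ½at² = 0·5.5 + 0.5·17.5·5.5² = 265 m

Phase 2 (coasting upward): v₀ = 96.2 m/s, a = -10 m/s².
v = v₀ + at → t = (0 − 96.2) / -10 = 9.62 s
v² = v₀² + 2aΔx → Δx = (0² − 96.2²)/(2·-10) = 463 m
Maximum height = 265 + 463 = 728 m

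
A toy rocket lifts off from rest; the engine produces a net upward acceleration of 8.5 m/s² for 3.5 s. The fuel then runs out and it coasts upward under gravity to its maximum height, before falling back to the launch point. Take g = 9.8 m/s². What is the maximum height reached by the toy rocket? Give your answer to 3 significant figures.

Phase 1 (powered ascent): v₀ = 0 m/s, a = 8.5 m/s².
v = v₀ + at = 0 + (8.5)(3.5) = 29.8 m/s
Δx = v₀t + ½at² = 0·3.5 + 0.5·8.5·3.5² = 52.1 m

Phase 2 (coasting upward): v₀ = 29.8 m/s, a = -9.8 m/s².
v = v₀ + at → t = (0 − 29.8) / -9.8 = 3.04 s
v² = v₀² + 2aΔx → Δx = (0² − 29.8²)/(2·-9.8) = 45.2 m
Maximum height = 52.1 + 45.2 = 97.2 m

97.2 m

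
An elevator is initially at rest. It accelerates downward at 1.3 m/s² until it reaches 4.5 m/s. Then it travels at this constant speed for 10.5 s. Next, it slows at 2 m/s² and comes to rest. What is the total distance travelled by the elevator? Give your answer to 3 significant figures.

Phase 1 (accelerating): v₀ = 0 m/s, a = 1.3 m/s².
v = v₀ + at → t = (4.5 − 0) / 1.3 = 3.46 s
v² = v₀² + 2aΔx → Δx = (4.5² − 0²)/(2·1.3) = 7.79 m

Phase 2 (constant speed): v₀ = 4.50 m/s, a = 0 m/s².
v = v₀ + at = 4.50 + (0)(10.5) = 4.50 m/s
Δx = v₀t + ½at² = 4.50·10.5 + 0.5·0·10.5² = 47.2 m

Phase 3 (decelerating): v₀ = 4.50 m/s, a = -2 m/s².
v = v₀ + at → t = (0 − 4.50) / -2 = 2.25 s
v² = v₀² + 2aΔx → Δx = (0² − 4.50²)/(2·-2) = 5.06 m
Total distance = 7.79 + 47.2 + 5.06 = 60.1 m

60.1 m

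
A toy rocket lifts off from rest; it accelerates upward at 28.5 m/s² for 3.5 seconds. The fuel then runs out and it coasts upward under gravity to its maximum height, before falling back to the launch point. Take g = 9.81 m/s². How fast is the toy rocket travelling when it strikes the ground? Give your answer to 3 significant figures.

Phase 1 (powered ascent): v₀ = 0 m/s, a = 28.5 m/s².
v = v₀ + at = 0 + (28.5)(3.5) = 99.8 m/s
Δx = v₀t + ½at² = 0·3.5 + 0.5·28.5·3.5² = 175 m

Phase 2 (coasting upward): v₀ = 99.8 m/s, a = -9.81 m/s².
v = v₀ + at → t = (0 − 99.8) / -9.81 = 10.2 s
v² = v₀² + 2aΔx → Δx = (0² − 99.8²)/(2·-9.81) = 507 m

Phase 3 (free fall): v₀ = 0 m/s, a = -9.81 m/s².
Falls 682 m from rest: t = √(2·682/9.81) = 11.8 s; v = g·t = 116 m/s.
Impact speed = 116 m/s

116 m/s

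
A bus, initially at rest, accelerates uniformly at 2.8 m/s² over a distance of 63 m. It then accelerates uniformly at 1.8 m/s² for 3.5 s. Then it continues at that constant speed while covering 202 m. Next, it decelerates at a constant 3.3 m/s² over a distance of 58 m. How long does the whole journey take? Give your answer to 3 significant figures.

21.1 s

Phase 1 (accelerating): v₀ = 0 m/s, a = 2.8 m/s².
v² = v₀² + 2aΔx = 0² + 2·2.8·63 = 353 → v = 18.8 m/s
t = (v − v₀)/a = (18.8 − 0)/2.8 = 6.71 s

Phase 2 (accelerating): v₀ = 18.8 m/s, a = 1.8 m/s².
v = v₀ + at = 18.8 + (1.8)(3.5) = 25.1 m/s
Δx = v₀t + ½at² = 18.8·3.5 + 0.5·1.8·3.5² = 76.8 m

Phase 3 (constant speed): v₀ = 25.1 m/s, a = 0 m/s².
Constant speed: t = d/v = 202/25.1 = 8.05 s

Phase 4 (decelerating): v₀ = 25.1 m/s, a = -3.3 m/s².
v² = v₀² + 2aΔx = 25.1² + 2·-3.3·58 = 246 → v = 15.7 m/s
t = (v − v₀)/a = (15.7 − 25.1)/-3.3 = 2.84 s
Total time = 6.71 + 3.50 + 8.05 + 2.84 = 21.1 s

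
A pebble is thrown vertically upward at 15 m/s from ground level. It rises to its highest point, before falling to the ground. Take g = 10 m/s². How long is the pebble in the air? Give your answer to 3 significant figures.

Phase 1 (rising): v₀ = 15.0 m/s, a = -10 m/s².
v = v₀ + at → t = (0 − 15.0) / -10 = 1.50 s
v² = v₀² + 2aΔx → Δx = (0² − 15.0²)/(2·-10) = 11.2 m

Phase 2 (falling): v₀ = 0 m/s, a = -10 m/s².
Falls 11.2 m from rest: t = √(2·11.2/10) = 1.50 s; v = g·t = 15.0 m/s.
Total time = 1.50 + 1.50 = 3.00 s

3.00 s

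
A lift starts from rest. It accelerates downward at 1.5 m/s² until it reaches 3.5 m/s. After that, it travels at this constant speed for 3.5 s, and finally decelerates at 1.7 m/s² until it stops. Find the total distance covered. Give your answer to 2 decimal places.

Phase 1 (accelerating): v₀ = 0 m/s, a = 1.5 m/s².
v = v₀ + at → t = (3.5 − 0) / 1.5 = 2.33 s
v² = v₀² + 2aΔx → Δx = (3.5² − 0²)/(2·1.5) = 4.08 m

Phase 2 (constant speed): v₀ = 3.50 m/s, a = 0 m/s².
v = v₀ + at = 3.50 + (0)(3.5) = 3.50 m/s
Δx = v₀t + ½at² = 3.50·3.5 + 0.5·0·3.5² = 12.2 m

Phase 3 (decelerating): v₀ = 3.50 m/s, a = -1.7 m/s².
v = v₀ + at → t = (0 − 3.50) / -1.7 = 2.06 s
v² = v₀² + 2aΔx → Δx = (0² − 3.50²)/(2·-1.7) = 3.60 m
Total distance = 4.08 + 12.2 + 3.60 = 19.9 m

19.94 m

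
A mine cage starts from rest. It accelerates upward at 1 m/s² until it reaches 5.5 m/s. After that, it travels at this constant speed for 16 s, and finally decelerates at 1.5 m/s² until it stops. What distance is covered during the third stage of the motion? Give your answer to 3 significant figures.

Phase 1 (accelerating): v₀ = 0 m/s, a = 1 m/s².
v = v₀ + at → t = (5.5 − 0) / 1 = 5.50 s
v² = v₀² + 2aΔx → Δx = (5.5² − 0²)/(2·1) = 15.1 m

Phase 2 (constant speed): v₀ = 5.50 m/s, a = 0 m/s².
v = v₀ + at = 5.50 + (0)(16) = 5.50 m/s
Δx = v₀t + ½at² = 5.50·16 + 0.5·0·16² = 88.0 m

Phase 3 (decelerating): v₀ = 5.50 m/s, a = -1.5 m/s².
v = v₀ + at → t = (0 − 5.50) / -1.5 = 3.67 s
v² = v₀² + 2aΔx → Δx = (0² − 5.50²)/(2·-1.5) = 10.1 m
Distance in phase 3 = 10.1 m

10.1 m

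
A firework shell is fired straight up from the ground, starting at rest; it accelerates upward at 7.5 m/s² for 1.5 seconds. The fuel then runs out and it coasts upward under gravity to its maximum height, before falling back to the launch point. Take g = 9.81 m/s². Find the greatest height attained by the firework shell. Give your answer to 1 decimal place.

14.9 m

Phase 1 (powered ascent): v₀ = 0 m/s, a = 7.5 m/s².
v = v₀ + at = 0 + (7.5)(1.5) = 11.2 m/s
Δx = v₀t + ½at² = 0·1.5 + 0.5·7.5·1.5² = 8.44 m

Phase 2 (coasting upward): v₀ = 11.2 m/s, a = -9.81 m/s².
v = v₀ + at → t = (0 − 11.2) / -9.81 = 1.15 s
v² = v₀² + 2aΔx → Δx = (0² − 11.2²)/(2·-9.81) = 6.45 m
Maximum height = 8.44 + 6.45 = 14.9 m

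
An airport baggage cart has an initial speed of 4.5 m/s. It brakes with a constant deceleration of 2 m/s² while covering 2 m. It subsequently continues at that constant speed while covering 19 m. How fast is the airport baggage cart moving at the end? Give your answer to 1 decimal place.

3.5 m/s

Phase 1 (decelerating): v₀ = 4.50 m/s, a = -2 m/s².
v² = v₀² + 2aΔx = 4.50² + 2·-2·2 = 12.2 → v = 3.50 m/s
t = (v − v₀)/a = (3.50 − 4.50)/-2 = 0.500 s

Phase 2 (constant speed): v₀ = 3.50 m/s, a = 0 m/s².
Constant speed: t = d/v = 19/3.50 = 5.43 s
Final speed = 3.50 m/s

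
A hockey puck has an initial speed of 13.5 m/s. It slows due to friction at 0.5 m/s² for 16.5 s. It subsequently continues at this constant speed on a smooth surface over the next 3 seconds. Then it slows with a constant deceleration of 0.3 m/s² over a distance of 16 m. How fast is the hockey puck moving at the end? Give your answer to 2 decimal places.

Phase 1 (decelerating): v₀ = 13.5 m/s, a = -0.5 m/s².
v = v₀ + at = 13.5 + (-0.5)(16.5) = 5.25 m/s
Δx = v₀t + ½at² = 13.5·16.5 + 0.5·-0.5·16.5² = 155 m

Phase 2 (constant speed): v₀ = 5.25 m/s, a = 0 m/s².
v = v₀ + at = 5.25 + (0)(3) = 5.25 m/s
Δx = v₀t + ½at² = 5.25·3 + 0.5·0·3² = 15.8 m

Phase 3 (decelerating): v₀ = 5.25 m/s, a = -0.3 m/s².
v² = v₀² + 2aΔx = 5.25² + 2·-0.3·16 = 18.0 → v = 4.24 m/s
t = (v − v₀)/a = (4.24 − 5.25)/-0.3 = 3.37 s
Final speed = 4.24 m/s

4.24 m/s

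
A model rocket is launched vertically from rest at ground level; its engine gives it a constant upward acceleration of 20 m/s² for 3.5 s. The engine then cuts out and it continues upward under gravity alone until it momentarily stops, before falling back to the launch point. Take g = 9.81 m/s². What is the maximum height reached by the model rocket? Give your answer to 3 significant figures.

372 m

Phase 1 (powered ascent): v₀ = 0 m/s, a = 20 m/s².
v = v₀ + at = 0 + (20)(3.5) = 70.0 m/s
Δx = v₀t + ½at² = 0·3.5 + 0.5·20·3.5² = 122 m

Phase 2 (coasting upward): v₀ = 70.0 m/s, a = -9.81 m/s².
v = v₀ + at → t = (0 − 70.0) / -9.81 = 7.14 s
v² = v₀² + 2aΔx → Δx = (0² − 70.0²)/(2·-9.81) = 250 m
Maximum height = 122 + 250 = 372 m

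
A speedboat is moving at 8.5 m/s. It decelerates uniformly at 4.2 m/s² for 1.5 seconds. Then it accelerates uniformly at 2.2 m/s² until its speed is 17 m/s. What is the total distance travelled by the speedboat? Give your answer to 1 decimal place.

72.6 m

Phase 1 (decelerating): v₀ = 8.50 m/s, a = -4.2 m/s².
v = v₀ + at = 8.50 + (-4.2)(1.5) = 2.20 m/s
Δx = v₀t + ½at² = 8.50·1.5 + 0.5·-4.2·1.5² = 8.02 m

Phase 2 (accelerating): v₀ = 2.20 m/s, a = 2.2 m/s².
v = v₀ + at → t = (17 − 2.20) / 2.2 = 6.73 s
v² = v₀² + 2aΔx → Δx = (17² − 2.20²)/(2·2.2) = 64.6 m
Total distance = 8.02 + 64.6 = 72.6 m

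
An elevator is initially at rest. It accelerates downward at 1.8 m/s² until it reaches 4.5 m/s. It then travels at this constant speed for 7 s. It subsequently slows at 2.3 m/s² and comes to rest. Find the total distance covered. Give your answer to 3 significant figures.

41.5 m

Phase 1 (accelerating): v₀ = 0 m/s, a = 1.8 m/s².
v = v₀ + at → t = (4.5 − 0) / 1.8 = 2.50 s
v² = v₀² + 2aΔx → Δx = (4.5² − 0²)/(2·1.8) = 5.62 m

Phase 2 (constant speed): v₀ = 4.50 m/s, a = 0 m/s².
v = v₀ + at = 4.50 + (0)(7) = 4.50 m/s
Δx = v₀t + ½at² = 4.50·7 + 0.5·0·7² = 31.5 m

Phase 3 (decelerating): v₀ = 4.50 m/s, a = -2.3 m/s².
v = v₀ + at → t = (0 − 4.50) / -2.3 = 1.96 s
v² = v₀² + 2aΔx → Δx = (0² − 4.50²)/(2·-2.3) = 4.40 m
Total distance = 5.62 + 31.5 + 4.40 = 41.5 m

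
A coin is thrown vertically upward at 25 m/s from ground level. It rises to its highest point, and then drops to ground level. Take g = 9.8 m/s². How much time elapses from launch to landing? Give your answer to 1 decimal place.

Phase 1 (rising): v₀ = 25.0 m/s, a = -9.8 m/s².
v = v₀ + at → t = (0 − 25.0) / -9.8 = 2.55 s
v² = v₀² + 2aΔx → Δx = (0² − 25.0²)/(2·-9.8) = 31.9 m

Phase 2 (falling): v₀ = 0 m/s, a = -9.8 m/s².
Falls 31.9 m from rest: t = √(2·31.9/9.8) = 2.55 s; v = g·t = 25.0 m/s.
Total time = 2.55 + 2.55 = 5.10 s

5.1 s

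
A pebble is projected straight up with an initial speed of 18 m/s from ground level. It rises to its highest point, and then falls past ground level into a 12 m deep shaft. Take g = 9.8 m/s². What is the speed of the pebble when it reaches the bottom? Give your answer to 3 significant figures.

23.6 m/s

Phase 1 (rising): v₀ = 18.0 m/s, a = -9.8 m/s².
v = v₀ + at → t = (0 − 18.0) / -9.8 = 1.84 s
v² = v₀² + 2aΔx → Δx = (0² − 18.0²)/(2·-9.8) = 16.5 m

Phase 2 (falling): v₀ = 0 m/s, a = -9.8 m/s².
Falls 28.5 m from rest: t = √(2·28.5/9.8) = 2.41 s; v = g·t = 23.6 m/s.
Final speed = 23.6 m/s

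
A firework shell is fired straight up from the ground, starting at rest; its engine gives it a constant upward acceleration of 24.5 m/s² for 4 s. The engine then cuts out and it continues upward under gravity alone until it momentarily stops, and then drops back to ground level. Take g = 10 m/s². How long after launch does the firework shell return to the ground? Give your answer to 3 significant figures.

25.4 s

Phase 1 (powered ascent): v₀ = 0 m/s, a = 24.5 m/s².
v = v₀ + at = 0 + (24.5)(4) = 98.0 m/s
Δx = v₀t + ½at² = 0·4 + 0.5·24.5·4² = 196 m

Phase 2 (coasting upward): v₀ = 98.0 m/s, a = -10 m/s².
v = v₀ + at → t = (0 − 98.0) / -10 = 9.80 s
v² = v₀² + 2aΔx → Δx = (0² − 98.0²)/(2·-10) = 480 m

Phase 3 (free fall): v₀ = 0 m/s, a = -10 m/s².
Falls 676 m from rest: t = √(2·676/10) = 11.6 s; v = g·t = 116 m/s.
Total time = 4.00 + 9.80 + 11.6 = 25.4 s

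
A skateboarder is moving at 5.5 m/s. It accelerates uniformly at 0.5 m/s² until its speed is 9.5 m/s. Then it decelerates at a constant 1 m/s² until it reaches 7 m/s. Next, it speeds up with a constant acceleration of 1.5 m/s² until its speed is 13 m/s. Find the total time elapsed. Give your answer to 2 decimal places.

Phase 1 (accelerating): v₀ = 5.50 m/s, a = 0.5 m/s².
v = v₀ + at → t = (9.5 − 5.50) / 0.5 = 8.00 s
v² = v₀² + 2aΔx → Δx = (9.5² − 5.50²)/(2·0.5) = 60.0 m

Phase 2 (decelerating): v₀ = 9.50 m/s, a = -1 m/s².
v = v₀ + at → t = (7 − 9.50) / -1 = 2.50 s
v² = v₀² + 2aΔx → Δx = (7² − 9.50²)/(2·-1) = 20.6 m

Phase 3 (accelerating): v₀ = 7.00 m/s, a = 1.5 m/s².
v = v₀ + at → t = (13 − 7.00) / 1.5 = 4.00 s
v² = v₀² + 2aΔx → Δx = (13² − 7.00²)/(2·1.5) = 40.0 m
Total time = 8.00 + 2.50 + 4.00 = 14.5 s

14.50 s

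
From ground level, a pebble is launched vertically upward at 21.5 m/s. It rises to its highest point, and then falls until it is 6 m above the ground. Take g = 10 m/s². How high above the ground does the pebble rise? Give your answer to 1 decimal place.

23.1 m

Phase 1 (rising): v₀ = 21.5 m/s, a = -10 m/s².
v = v₀ + at → t = (0 − 21.5) / -10 = 2.15 s
v² = v₀² + 2aΔx → Δx = (0² − 21.5²)/(2·-10) = 23.1 m
Maximum height = 23.1 m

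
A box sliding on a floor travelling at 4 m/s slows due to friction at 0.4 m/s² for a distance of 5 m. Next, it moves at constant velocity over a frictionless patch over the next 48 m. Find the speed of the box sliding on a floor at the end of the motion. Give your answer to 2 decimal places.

Phase 1 (decelerating): v₀ = 4.00 m/s, a = -0.4 m/s².
v² = v₀² + 2aΔx = 4.00² + 2·-0.4·5 = 12.0 → v = 3.46 m/s
t = (v − v₀)/a = (3.46 − 4.00)/-0.4 = 1.34 s

Phase 2 (constant speed): v₀ = 3.46 m/s, a = 0 m/s².
Constant speed: t = d/v = 48/3.46 = 13.9 s
Final speed = 3.46 m/s

3.46 m/s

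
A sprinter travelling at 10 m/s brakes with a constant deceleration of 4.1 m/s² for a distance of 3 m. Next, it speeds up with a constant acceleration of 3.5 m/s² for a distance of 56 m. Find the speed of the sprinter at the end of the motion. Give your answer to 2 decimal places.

21.62 m/s

Phase 1 (decelerating): v₀ = 10.0 m/s, a = -4.1 m/s².
v² = v₀² + 2aΔx = 10.0² + 2·-4.1·3 = 75.4 → v = 8.68 m/s
t = (v − v₀)/a = (8.68 − 10.0)/-4.1 = 0.321 s

Phase 2 (accelerating): v₀ = 8.68 m/s, a = 3.5 m/s².
v² = v₀² + 2aΔx = 8.68² + 2·3.5·56 = 467 → v = 21.6 m/s
t = (v − v₀)/a = (21.6 − 8.68)/3.5 = 3.70 s
Final speed = 21.6 m/s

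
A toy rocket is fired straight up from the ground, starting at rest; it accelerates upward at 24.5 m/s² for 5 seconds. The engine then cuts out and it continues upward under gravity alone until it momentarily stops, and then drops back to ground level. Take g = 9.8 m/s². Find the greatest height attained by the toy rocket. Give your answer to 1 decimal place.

1071.9 m

Phase 1 (powered ascent): v₀ = 0 m/s, a = 24.5 m/s².
v = v₀ + at = 0 + (24.5)(5) = 122 m/s
Δx = v₀t + ½at² = 0·5 + 0.5·24.5·5² = 306 m

Phase 2 (coasting upward): v₀ = 122 m/s, a = -9.8 m/s².
v = v₀ + at → t = (0 − 122) / -9.8 = 12.5 s
v² = v₀² + 2aΔx → Δx = (0² − 122²)/(2·-9.8) = 766 m
Maximum height = 306 + 766 = 1070 m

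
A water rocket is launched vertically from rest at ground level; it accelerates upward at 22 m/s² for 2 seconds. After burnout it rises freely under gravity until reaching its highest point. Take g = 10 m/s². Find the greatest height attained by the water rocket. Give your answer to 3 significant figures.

Phase 1 (powered ascent): v₀ = 0 m/s, a = 22 m/s².
v = v₀ + at = 0 + (22)(2) = 44.0 m/s
Δx = v₀t + ½at² = 0·2 + 0.5·22·2² = 44.0 m

Phase 2 (coasting upward): v₀ = 44.0 m/s, a = -10 m/s².
v = v₀ + at → t = (0 − 44.0) / -10 = 4.40 s
v² = v₀² + 2aΔx → Δx = (0² − 44.0²)/(2·-10) = 96.8 m
Maximum height = 44.0 + 96.8 = 141 m

141 m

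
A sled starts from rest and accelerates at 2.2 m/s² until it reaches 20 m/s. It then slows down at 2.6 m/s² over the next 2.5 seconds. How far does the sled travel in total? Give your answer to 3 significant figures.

Phase 1 (accelerating): v₀ = 0 m/s, a = 2.2 m/s².
v = v₀ + at → t = (20 − 0) / 2.2 = 9.09 s
v² = v₀² + 2aΔx → Δx = (20² − 0²)/(2·2.2) = 90.9 m

Phase 2 (decelerating): v₀ = 20.0 m/s, a = -2.6 m/s².
v = v₀ + at = 20.0 + (-2.6)(2.5) = 13.5 m/s
Δx = v₀t + ½at² = 20.0·2.5 + 0.5·-2.6·2.5² = 41.9 m
Total distance = 90.9 + 41.9 = 133 m

133 m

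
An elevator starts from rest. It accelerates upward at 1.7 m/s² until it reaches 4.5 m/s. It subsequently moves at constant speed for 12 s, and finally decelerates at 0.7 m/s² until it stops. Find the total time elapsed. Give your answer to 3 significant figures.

Phase 1 (accelerating): v₀ = 0 m/s, a = 1.7 m/s².
v = v₀ + at → t = (4.5 − 0) / 1.7 = 2.65 s
v² = v₀² + 2aΔx → Δx = (4.5² − 0²)/(2·1.7) = 5.96 m

Phase 2 (constant speed): v₀ = 4.50 m/s, a = 0 m/s².
v = v₀ + at = 4.50 + (0)(12) = 4.50 m/s
Δx = v₀t + ½at² = 4.50·12 + 0.5·0·12² = 54.0 m

Phase 3 (decelerating): v₀ = 4.50 m/s, a = -0.7 m/s².
v = v₀ + at → t = (0 − 4.50) / -0.7 = 6.43 s
v² = v₀² + 2aΔx → Δx = (0² − 4.50²)/(2·-0.7) = 14.5 m
Total time = 2.65 + 12.0 + 6.43 = 21.1 s

21.1 s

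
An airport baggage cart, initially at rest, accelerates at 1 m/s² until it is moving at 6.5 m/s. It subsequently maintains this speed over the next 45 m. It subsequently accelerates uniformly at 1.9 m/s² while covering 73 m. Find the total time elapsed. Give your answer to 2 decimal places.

Phase 1 (accelerating): v₀ = 0 m/s, a = 1 m/s².
v = v₀ + at → t = (6.5 − 0) / 1 = 6.50 s
v² = v₀² + 2aΔx → Δx = (6.5² − 0²)/(2·1) = 21.1 m

Phase 2 (constant speed): v₀ = 6.50 m/s, a = 0 m/s².
Constant speed: t = d/v = 45/6.50 = 6.92 s

Phase 3 (accelerating): v₀ = 6.50 m/s, a = 1.9 m/s².
v² = v₀² + 2aΔx = 6.50² + 2·1.9·73 = 320 → v = 17.9 m/s
t = (v − v₀)/a = (17.9 − 6.50)/1.9 = 5.99 s
Total time = 6.50 + 6.92 + 5.99 = 19.4 s

19.41 s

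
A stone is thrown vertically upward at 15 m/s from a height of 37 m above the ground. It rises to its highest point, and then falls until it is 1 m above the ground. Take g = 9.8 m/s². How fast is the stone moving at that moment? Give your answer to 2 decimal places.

Phase 1 (rising): v₀ = 15.0 m/s, a = -9.8 m/s².
v = v₀ + at → t = (0 − 15.0) / -9.8 = 1.53 s
v² = v₀² + 2aΔx → Δx = (0² − 15.0²)/(2·-9.8) = 11.5 m

Phase 2 (falling): v₀ = 0 m/s, a = -9.8 m/s².
Falls 47.5 m from rest: t = √(2·47.5/9.8) = 3.11 s; v = g·t = 30.5 m/s.
Final speed = 30.5 m/s

30.51 m/s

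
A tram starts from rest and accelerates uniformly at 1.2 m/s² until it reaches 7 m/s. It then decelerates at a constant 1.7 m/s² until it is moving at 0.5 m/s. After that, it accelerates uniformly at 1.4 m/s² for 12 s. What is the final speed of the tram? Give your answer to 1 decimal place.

17.3 m/s

Phase 1 (accelerating): v₀ = 0 m/s, a = 1.2 m/s².
v = v₀ + at → t = (7 − 0) / 1.2 = 5.83 s
v² = v₀² + 2aΔx → Δx = (7² − 0²)/(2·1.2) = 20.4 m

Phase 2 (decelerating): v₀ = 7.00 m/s, a = -1.7 m/s².
v = v₀ + at → t = (0.5 − 7.00) / -1.7 = 3.82 s
v² = v₀² + 2aΔx → Δx = (0.5² − 7.00²)/(2·-1.7) = 14.3 m

Phase 3 (accelerating): v₀ = 0.500 m/s, a = 1.4 m/s².
v = v₀ + at = 0.500 + (1.4)(12) = 17.3 m/s
Δx = v₀t + ½at² = 0.500·12 + 0.5·1.4·12² = 107 m
Final speed = 17.3 m/s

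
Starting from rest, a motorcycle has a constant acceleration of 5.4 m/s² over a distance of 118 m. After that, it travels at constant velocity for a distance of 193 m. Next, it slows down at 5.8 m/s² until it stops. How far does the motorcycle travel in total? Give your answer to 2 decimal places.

Phase 1 (accelerating): v₀ = 0 m/s, a = 5.4 m/s².
v² = v₀² + 2aΔx = 0² + 2·5.4·118 = 1270 → v = 35.7 m/s
t = (v − v₀)/a = (35.7 − 0)/5.4 = 6.61 s

Phase 2 (constant speed): v₀ = 35.7 m/s, a = 0 m/s².
Constant speed: t = d/v = 193/35.7 = 5.41 s

Phase 3 (decelerating): v₀ = 35.7 m/s, a = -5.8 m/s².
v = v₀ + at → t = (0 − 35.7) / -5.8 = 6.15 s
v² = v₀² + 2aΔx → Δx = (0² − 35.7²)/(2·-5.8) = 110 m
Total distance = 118 + 193 + 110 = 421 m

420.86 m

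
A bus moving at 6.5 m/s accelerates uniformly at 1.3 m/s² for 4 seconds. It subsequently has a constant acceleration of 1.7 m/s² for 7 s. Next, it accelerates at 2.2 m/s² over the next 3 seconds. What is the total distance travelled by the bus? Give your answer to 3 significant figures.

Phase 1 (accelerating): v₀ = 6.50 m/s, a = 1.3 m/s².
v = v₀ + at = 6.50 + (1.3)(4) = 11.7 m/s
Δx = v₀t + ½at² = 6.50·4 + 0.5·1.3·4² = 36.4 m

Phase 2 (accelerating): v₀ = 11.7 m/s, a = 1.7 m/s².
v = v₀ + at = 11.7 + (1.7)(7) = 23.6 m/s
Δx = v₀t + ½at² = 11.7·7 + 0.5·1.7·7² = 124 m

Phase 3 (accelerating): v₀ = 23.6 m/s, a = 2.2 m/s².
v = v₀ + at = 23.6 + (2.2)(3) = 30.2 m/s
Δx = v₀t + ½at² = 23.6·3 + 0.5·2.2·3² = 80.7 m
Total distance = 36.4 + 124 + 80.7 = 241 m

241 m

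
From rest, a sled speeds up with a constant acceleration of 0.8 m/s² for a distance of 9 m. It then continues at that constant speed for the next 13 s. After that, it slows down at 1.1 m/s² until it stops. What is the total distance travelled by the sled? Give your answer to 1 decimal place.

64.9 m

Phase 1 (accelerating): v₀ = 0 m/s, a = 0.8 m/s².
v² = v₀² + 2aΔx = 0² + 2·0.8·9 = 14.4 → v = 3.79 m/s
t = (v − v₀)/a = (3.79 − 0)/0.8 = 4.74 s

Phase 2 (constant speed): v₀ = 3.79 m/s, a = 0 m/s².
v = v₀ + at = 3.79 + (0)(13) = 3.79 m/s
Δx = v₀t + ½at² = 3.79·13 + 0.5·0·13² = 49.3 m

Phase 3 (decelerating): v₀ = 3.79 m/s, a = -1.1 m/s².
v = v₀ + at → t = (0 − 3.79) / -1.1 = 3.45 s
v² = v₀² + 2aΔx → Δx = (0² − 3.79²)/(2·-1.1) = 6.55 m
Total distance = 9.00 + 49.3 + 6.55 = 64.9 m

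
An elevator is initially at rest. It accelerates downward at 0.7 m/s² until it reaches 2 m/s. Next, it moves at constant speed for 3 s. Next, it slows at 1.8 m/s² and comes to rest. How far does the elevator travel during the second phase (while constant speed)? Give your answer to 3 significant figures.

6.00 m

Phase 1 (accelerating): v₀ = 0 m/s, a = 0.7 m/s².
v = v₀ + at → t = (2 − 0) / 0.7 = 2.86 s
v² = v₀² + 2aΔx → Δx = (2² − 0²)/(2·0.7) = 2.86 m

Phase 2 (constant speed): v₀ = 2.00 m/s, a = 0 m/s².
v = v₀ + at = 2.00 + (0)(3) = 2.00 m/s
Δx = v₀t + ½at² = 2.00·3 + 0.5·0·3² = 6.00 m
Distance in phase 2 = 6.00 m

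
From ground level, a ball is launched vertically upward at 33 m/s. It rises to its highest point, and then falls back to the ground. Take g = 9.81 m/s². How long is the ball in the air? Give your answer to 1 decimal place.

Phase 1 (rising): v₀ = 33.0 m/s, a = -9.81 m/s².
v = v₀ + at → t = (0 − 33.0) / -9.81 = 3.36 s
v² = v₀² + 2aΔx → Δx = (0² − 33.0²)/(2·-9.81) = 55.5 m

Phase 2 (falling): v₀ = 0 m/s, a = -9.81 m/s².
Falls 55.5 m from rest: t = √(2·55.5/9.81) = 3.36 s; v = g·t = 33.0 m/s.
Total time = 3.36 + 3.36 = 6.73 s

6.7 s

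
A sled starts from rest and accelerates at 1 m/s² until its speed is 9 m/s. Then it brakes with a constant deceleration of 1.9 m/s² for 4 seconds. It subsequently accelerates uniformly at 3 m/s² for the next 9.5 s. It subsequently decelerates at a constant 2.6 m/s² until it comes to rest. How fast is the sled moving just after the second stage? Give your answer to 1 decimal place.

Phase 1 (accelerating): v₀ = 0 m/s, a = 1 m/s².
v = v₀ + at → t = (9 − 0) / 1 = 9.00 s
v² = v₀² + 2aΔx → Δx = (9² − 0²)/(2·1) = 40.5 m

Phase 2 (decelerating): v₀ = 9.00 m/s, a = -1.9 m/s².
v = v₀ + at = 9.00 + (-1.9)(4) = 1.40 m/s
Δx = v₀t + ½at² = 9.00·4 + 0.5·-1.9·4² = 20.8 m
Speed at end of phase 2 = 1.40 m/s

1.4 m/s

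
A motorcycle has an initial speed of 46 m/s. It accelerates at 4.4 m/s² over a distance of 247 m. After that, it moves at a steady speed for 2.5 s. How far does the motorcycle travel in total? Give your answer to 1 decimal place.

Phase 1 (accelerating): v₀ = 46.0 m/s, a = 4.4 m/s².
v² = v₀² + 2aΔx = 46.0² + 2·4.4·247 = 4290 → v = 65.5 m/s
t = (v − v₀)/a = (65.5 − 46.0)/4.4 = 4.43 s

Phase 2 (constant speed): v₀ = 65.5 m/s, a = 0 m/s².
v = v₀ + at = 65.5 + (0)(2.5) = 65.5 m/s
Δx = v₀t + ½at² = 65.5·2.5 + 0.5·0·2.5² = 164 m
Total distance = 247 + 164 = 411 m

410.7 m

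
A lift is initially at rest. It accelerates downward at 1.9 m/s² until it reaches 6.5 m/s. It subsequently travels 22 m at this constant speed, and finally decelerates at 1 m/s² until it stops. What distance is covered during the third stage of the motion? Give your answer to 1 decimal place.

Phase 1 (accelerating): v₀ = 0 m/s, a = 1.9 m/s².
v = v₀ + at → t = (6.5 − 0) / 1.9 = 3.42 s
v² = v₀² + 2aΔx → Δx = (6.5² − 0²)/(2·1.9) = 11.1 m

Phase 2 (constant speed): v₀ = 6.50 m/s, a = 0 m/s².
Constant speed: t = d/v = 22/6.50 = 3.38 s

Phase 3 (decelerating): v₀ = 6.50 m/s, a = -1 m/s².
v = v₀ + at → t = (0 − 6.50) / -1 = 6.50 s
v² = v₀² + 2aΔx → Δx = (0² − 6.50²)/(2·-1) = 21.1 m
Distance in phase 3 = 21.1 m

21.1 m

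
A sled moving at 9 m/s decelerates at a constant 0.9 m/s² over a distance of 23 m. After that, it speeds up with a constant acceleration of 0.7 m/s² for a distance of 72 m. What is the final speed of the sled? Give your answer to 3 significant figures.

11.8 m/s

Phase 1 (decelerating): v₀ = 9.00 m/s, a = -0.9 m/s².
v² = v₀² + 2aΔx = 9.00² + 2·-0.9·23 = 39.6 → v = 6.29 m/s
t = (v − v₀)/a = (6.29 − 9.00)/-0.9 = 3.01 s

Phase 2 (accelerating): v₀ = 6.29 m/s, a = 0.7 m/s².
v² = v₀² + 2aΔx = 6.29² + 2·0.7·72 = 140 → v = 11.8 m/s
t = (v − v₀)/a = (11.8 − 6.29)/0.7 = 7.94 s
Final speed = 11.8 m/s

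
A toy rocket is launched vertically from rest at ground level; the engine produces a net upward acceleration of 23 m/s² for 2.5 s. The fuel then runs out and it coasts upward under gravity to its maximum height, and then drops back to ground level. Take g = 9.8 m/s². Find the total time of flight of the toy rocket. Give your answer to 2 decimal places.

15.37 s

Phase 1 (powered ascent): v₀ = 0 m/s, a = 23 m/s².
v = v₀ + at = 0 + (23)(2.5) = 57.5 m/s
Δx = v₀t + ½at² = 0·2.5 + 0.5·23·2.5² = 71.9 m

Phase 2 (coasting upward): v₀ = 57.5 m/s, a = -9.8 m/s².
v = v₀ + at → t = (0 − 57.5) / -9.8 = 5.87 s
v² = v₀² + 2aΔx → Δx = (0² − 57.5²)/(2·-9.8) = 169 m

Phase 3 (free fall): v₀ = 0 m/s, a = -9.8 m/s².
Falls 241 m from rest: t = √(2·241/9.8) = 7.01 s; v = g·t = 68.7 m/s.
Total time = 2.50 + 5.87 + 7.01 = 15.4 s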